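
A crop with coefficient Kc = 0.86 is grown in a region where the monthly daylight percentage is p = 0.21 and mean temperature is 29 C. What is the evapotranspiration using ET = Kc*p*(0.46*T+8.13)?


ET = Kc * p * (0.46*T + 8.13)
ET = 0.86 * 0.21 * (0.46*29 + 8.13)
ET = 0.86 * 0.21 * 21.4700

3.8775 mm/day


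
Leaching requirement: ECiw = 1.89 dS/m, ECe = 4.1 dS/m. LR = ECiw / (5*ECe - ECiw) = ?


LR = ECiw / (5*ECe - ECiw)
LR = 1.89 / (5*4.1 - 1.89)
LR = 1.89 / 18.6100

0.1016


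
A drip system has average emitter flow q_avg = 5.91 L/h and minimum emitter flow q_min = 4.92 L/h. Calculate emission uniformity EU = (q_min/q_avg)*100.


EU = (q_min/q_avg)*100 = (4.92/5.91)*100 = 83.2487%

83.2487 %


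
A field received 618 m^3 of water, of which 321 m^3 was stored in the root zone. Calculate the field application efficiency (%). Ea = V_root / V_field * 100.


Ea = V_root / V_field * 100 = 321 / 618 * 100 = 51.9417%

51.9417 %


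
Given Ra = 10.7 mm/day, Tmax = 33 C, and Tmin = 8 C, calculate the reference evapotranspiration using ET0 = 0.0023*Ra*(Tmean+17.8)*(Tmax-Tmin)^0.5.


Tmean = (Tmax + Tmin)/2 = (33 + 8)/2 = 20.5
ET0 = 0.0023 * 10.7 * (20.5 + 17.8) * sqrt(33 - 8)
ET0 = 0.0023 * 10.7 * 38.3 * 5.000000

4.7128 mm/day


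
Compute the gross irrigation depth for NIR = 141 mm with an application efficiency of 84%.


Ea = 84% = 0.84
GID = NIR / Ea = 141 / 0.84 = 167.8571 mm

167.8571 mm


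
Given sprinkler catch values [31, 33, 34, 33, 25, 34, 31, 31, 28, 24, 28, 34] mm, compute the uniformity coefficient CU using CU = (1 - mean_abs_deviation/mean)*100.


mean = 30.500000 mm
MAD = 2.833333 mm
CU = (1 - 2.833333/30.500000)*100

90.7104 %


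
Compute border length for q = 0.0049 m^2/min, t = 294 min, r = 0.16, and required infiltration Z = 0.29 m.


L = q*t/((1+r)*Z)
L = 0.0049*294/((1+0.16)*0.29)
L = 1.4406/0.3364

4.2824 m


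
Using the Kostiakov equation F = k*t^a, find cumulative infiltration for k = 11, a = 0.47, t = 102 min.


F = k * t^a = 11 * 102^0.47
F = 11 * 8.791077

96.7018 mm


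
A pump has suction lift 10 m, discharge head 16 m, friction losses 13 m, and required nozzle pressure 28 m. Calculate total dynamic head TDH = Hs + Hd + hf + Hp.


TDH = Hs + Hd + hf + Hp = 10 + 16 + 13 + 28 = 67

67 m


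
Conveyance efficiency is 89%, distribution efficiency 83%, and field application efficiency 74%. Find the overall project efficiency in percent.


Ec = 0.89, Eb = 0.83, Ea = 0.74
E = 0.89 * 0.83 * 0.74 * 100 = 54.6638%

54.6638 %


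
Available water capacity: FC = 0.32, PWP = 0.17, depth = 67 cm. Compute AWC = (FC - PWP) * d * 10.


AWC = (FC - PWP) * d * 10
AWC = (0.32 - 0.17) * 67 * 10
AWC = 0.1500 * 67 * 10

100.5000 mm


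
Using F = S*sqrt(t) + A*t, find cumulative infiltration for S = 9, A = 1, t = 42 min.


F = S*sqrt(t) + A*t
F = 9*sqrt(42) + 1*42
F = 9*6.480741 + 42

100.3267 mm


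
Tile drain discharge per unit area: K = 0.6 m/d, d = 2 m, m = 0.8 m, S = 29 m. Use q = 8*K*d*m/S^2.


q = 8*K*d*m/S^2
q = 8*0.6*2*0.8/29^2
q = 7.6800 / 841

0.0091 m/d


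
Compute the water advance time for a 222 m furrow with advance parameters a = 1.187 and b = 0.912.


t = (L/a)^(1/b)
t = (222/1.187)^(1/0.912)
t = 187.026116^(1/0.912)

309.8282 min


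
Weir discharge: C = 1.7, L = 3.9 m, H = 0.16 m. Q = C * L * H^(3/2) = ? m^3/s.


Q = C * L * H^(3/2) = 1.7 * 3.9 * 0.16^1.5 = 1.7 * 3.9 * 0.064000

0.4243 m^3/s


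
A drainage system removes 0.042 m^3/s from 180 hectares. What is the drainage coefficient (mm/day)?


DC = Q * 86400 / (A * 10000) * 1000
DC = 0.042 * 86400 / (180 * 10000) * 1000
DC = 3628800.0000 / 1800000

2.0160 mm/day


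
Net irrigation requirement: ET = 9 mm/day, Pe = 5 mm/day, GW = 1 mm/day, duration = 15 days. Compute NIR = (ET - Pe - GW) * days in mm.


Daily deficit = ET - Pe - GW = 9 - 5 - 1 = 3 mm/day
NIR = 3 * 15 = 45 mm

45.0000 mm


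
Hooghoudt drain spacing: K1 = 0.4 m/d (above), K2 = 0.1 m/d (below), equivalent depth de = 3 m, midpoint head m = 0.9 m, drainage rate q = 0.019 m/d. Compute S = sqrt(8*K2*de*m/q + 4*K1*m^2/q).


S^2 = 8*K2*de*m/q + 4*K1*m^2/q
S^2 = 8*0.1*3*0.9/0.019 + 4*0.4*0.9^2/0.019
S = sqrt(181.8947)

13.4868 m


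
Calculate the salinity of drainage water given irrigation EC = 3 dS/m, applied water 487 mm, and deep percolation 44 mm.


EC_dw = EC_iw * D_iw / D_dw
EC_dw = 3 * 487 / 44
EC_dw = 1461 / 44

33.2045 dS/m


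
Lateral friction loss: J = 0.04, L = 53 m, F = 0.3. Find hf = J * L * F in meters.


hf = J * L * F = 0.04 * 53 * 0.3 = 0.6360 m

0.6360 m


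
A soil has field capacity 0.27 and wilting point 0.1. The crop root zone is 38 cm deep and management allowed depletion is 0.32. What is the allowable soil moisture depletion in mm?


SMD = (FC - PWP) * d * MAD * 10
SMD = (0.27 - 0.1) * 38 * 0.32 * 10
SMD = 0.1700 * 38 * 0.32 * 10

20.6720 mm


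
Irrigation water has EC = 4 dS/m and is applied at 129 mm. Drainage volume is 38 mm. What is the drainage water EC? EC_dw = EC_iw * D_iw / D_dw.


EC_dw = EC_iw * D_iw / D_dw
EC_dw = 4 * 129 / 38
EC_dw = 516 / 38

13.5789 dS/m


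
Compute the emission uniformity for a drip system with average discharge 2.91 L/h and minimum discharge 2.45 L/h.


EU = (q_min/q_avg)*100 = (2.45/2.91)*100 = 84.1924%

84.1924 %


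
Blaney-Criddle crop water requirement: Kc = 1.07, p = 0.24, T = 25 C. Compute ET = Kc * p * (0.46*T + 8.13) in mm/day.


ET = Kc * p * (0.46*T + 8.13)
ET = 1.07 * 0.24 * (0.46*25 + 8.13)
ET = 1.07 * 0.24 * 19.6300

5.0410 mm/day


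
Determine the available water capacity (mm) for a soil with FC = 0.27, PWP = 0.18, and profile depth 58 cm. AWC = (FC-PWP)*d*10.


AWC = (FC - PWP) * d * 10
AWC = (0.27 - 0.18) * 58 * 10
AWC = 0.0900 * 58 * 10

52.2000 mm


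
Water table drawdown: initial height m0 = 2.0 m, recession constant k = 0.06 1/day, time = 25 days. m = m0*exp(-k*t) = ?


m = m0 * exp(-k*t)
m = 2.0 * exp(-0.06 * 25)
m = 2.0 * exp(-1.5000)

0.4463 m


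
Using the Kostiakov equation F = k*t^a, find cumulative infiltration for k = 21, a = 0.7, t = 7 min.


F = k * t^a = 21 * 7^0.7
F = 21 * 3.904529

81.9951 mm


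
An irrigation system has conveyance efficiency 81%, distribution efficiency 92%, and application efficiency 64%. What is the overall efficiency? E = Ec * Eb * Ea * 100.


Ec = 0.81, Eb = 0.92, Ea = 0.64
E = 0.81 * 0.92 * 0.64 * 100 = 47.6928%

47.6928 %


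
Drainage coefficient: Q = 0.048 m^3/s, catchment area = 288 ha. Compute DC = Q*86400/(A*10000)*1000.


DC = Q * 86400 / (A * 10000) * 1000
DC = 0.048 * 86400 / (288 * 10000) * 1000
DC = 4147200.0000 / 2880000

1.4400 mm/day


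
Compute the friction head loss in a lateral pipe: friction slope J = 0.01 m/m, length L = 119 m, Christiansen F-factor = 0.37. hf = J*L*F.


hf = J * L * F = 0.01 * 119 * 0.37 = 0.4403 m

0.4403 m


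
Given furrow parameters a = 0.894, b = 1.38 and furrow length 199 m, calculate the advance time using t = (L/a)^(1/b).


t = (L/a)^(1/b)
t = (199/0.894)^(1/1.38)
t = 222.595078^(1/1.38)

50.2456 min


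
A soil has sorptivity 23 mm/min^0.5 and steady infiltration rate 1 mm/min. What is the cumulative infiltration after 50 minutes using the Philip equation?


F = S*sqrt(t) + A*t
F = 23*sqrt(50) + 1*50
F = 23*7.071068 + 50

212.6346 mm


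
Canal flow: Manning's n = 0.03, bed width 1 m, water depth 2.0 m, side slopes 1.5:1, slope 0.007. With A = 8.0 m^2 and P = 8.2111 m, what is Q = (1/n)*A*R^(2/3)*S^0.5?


R = A/P = 8.0/8.2111 = 0.974291
Q = (1/0.03) * 8.0 * 0.974291^(2/3) * 0.007^0.5

21.9269 m^3/s


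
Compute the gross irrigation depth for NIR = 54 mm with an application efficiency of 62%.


Ea = 62% = 0.62
GID = NIR / Ea = 54 / 0.62 = 87.0968 mm

87.0968 mm


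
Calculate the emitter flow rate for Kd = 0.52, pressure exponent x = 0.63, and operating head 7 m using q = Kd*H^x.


q = Kd * H^x = 0.52 * 7^0.63 = 0.52 * 3.407311

1.7718 L/h


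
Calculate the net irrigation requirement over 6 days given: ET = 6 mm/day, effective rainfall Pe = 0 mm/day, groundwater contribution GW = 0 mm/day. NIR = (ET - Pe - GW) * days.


Daily deficit = ET - Pe - GW = 6 - 0 - 0 = 6 mm/day
NIR = 6 * 6 = 36 mm

36.0000 mm


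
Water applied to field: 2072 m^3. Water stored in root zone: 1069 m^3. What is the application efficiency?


Ea = V_root / V_field * 100 = 1069 / 2072 * 100 = 51.5927%

51.5927 %


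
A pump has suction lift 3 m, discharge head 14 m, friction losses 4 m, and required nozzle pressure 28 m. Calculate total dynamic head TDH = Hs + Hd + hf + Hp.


TDH = Hs + Hd + hf + Hp = 3 + 14 + 4 + 28 = 49

49 m


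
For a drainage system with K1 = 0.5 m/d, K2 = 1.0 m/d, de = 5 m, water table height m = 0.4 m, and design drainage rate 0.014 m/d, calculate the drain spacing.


S^2 = 8*K2*de*m/q + 4*K1*m^2/q
S^2 = 8*1.0*5*0.4/0.014 + 4*0.5*0.4^2/0.014
S = sqrt(1165.7143)

34.1426 m


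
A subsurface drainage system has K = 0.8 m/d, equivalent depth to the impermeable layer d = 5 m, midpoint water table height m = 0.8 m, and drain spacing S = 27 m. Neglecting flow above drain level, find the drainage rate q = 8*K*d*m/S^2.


q = 8*K*d*m/S^2
q = 8*0.8*5*0.8/27^2
q = 25.6000 / 729

0.0351 m/d


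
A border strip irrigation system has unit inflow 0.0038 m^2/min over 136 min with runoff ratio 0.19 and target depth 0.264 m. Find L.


L = q*t/((1+r)*Z)
L = 0.0038*136/((1+0.19)*0.264)
L = 0.5168/0.31416

1.6450 m


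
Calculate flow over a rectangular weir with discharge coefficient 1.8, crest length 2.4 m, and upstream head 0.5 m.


Q = C * L * H^(3/2) = 1.8 * 2.4 * 0.5^1.5 = 1.8 * 2.4 * 0.353553

1.5273 m^3/s


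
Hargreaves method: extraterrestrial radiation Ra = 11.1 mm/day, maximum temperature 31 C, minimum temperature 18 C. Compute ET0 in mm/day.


Tmean = (Tmax + Tmin)/2 = (31 + 18)/2 = 24.5
ET0 = 0.0023 * 11.1 * (24.5 + 17.8) * sqrt(31 - 18)
ET0 = 0.0023 * 11.1 * 42.3 * 3.605551

3.8937 mm/day


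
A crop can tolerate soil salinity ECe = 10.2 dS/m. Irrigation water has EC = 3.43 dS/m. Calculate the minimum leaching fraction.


LR = ECiw / (5*ECe - ECiw)
LR = 3.43 / (5*10.2 - 3.43)
LR = 3.43 / 47.5700

0.0721


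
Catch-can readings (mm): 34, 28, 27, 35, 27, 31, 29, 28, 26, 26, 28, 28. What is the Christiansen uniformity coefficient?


mean = 28.916667 mm
MAD = 2.222222 mm
CU = (1 - 2.222222/28.916667)*100

92.3151 %


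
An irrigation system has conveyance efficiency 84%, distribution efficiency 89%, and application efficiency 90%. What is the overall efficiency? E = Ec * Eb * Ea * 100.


Ec = 0.84, Eb = 0.89, Ea = 0.9
E = 0.84 * 0.89 * 0.9 * 100 = 67.2840%

67.2840 %


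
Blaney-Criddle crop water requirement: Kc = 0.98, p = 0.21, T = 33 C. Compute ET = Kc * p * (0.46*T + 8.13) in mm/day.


ET = Kc * p * (0.46*T + 8.13)
ET = 0.98 * 0.21 * (0.46*33 + 8.13)
ET = 0.98 * 0.21 * 23.3100

4.7972 mm/day


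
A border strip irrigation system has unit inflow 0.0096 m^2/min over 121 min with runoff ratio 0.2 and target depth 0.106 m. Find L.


L = q*t/((1+r)*Z)
L = 0.0096*121/((1+0.2)*0.106)
L = 1.1616/0.1272

9.1321 m


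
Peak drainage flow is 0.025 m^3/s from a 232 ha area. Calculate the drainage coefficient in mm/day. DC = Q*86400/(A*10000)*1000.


DC = Q * 86400 / (A * 10000) * 1000
DC = 0.025 * 86400 / (232 * 10000) * 1000
DC = 2160000.0000 / 2320000

0.9310 mm/day


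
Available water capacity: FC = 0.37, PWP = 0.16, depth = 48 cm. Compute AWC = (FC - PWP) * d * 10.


AWC = (FC - PWP) * d * 10
AWC = (0.37 - 0.16) * 48 * 10
AWC = 0.2100 * 48 * 10

100.8000 mm


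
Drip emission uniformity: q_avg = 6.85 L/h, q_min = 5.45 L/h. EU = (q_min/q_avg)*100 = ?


EU = (q_min/q_avg)*100 = (5.45/6.85)*100 = 79.5620%

79.5620 %


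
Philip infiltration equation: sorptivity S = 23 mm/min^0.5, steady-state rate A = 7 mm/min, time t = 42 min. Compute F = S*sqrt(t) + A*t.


F = S*sqrt(t) + A*t
F = 23*sqrt(42) + 7*42
F = 23*6.480741 + 294

443.0570 mm


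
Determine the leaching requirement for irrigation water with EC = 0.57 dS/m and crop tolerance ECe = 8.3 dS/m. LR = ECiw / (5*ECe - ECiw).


LR = ECiw / (5*ECe - ECiw)
LR = 0.57 / (5*8.3 - 0.57)
LR = 0.57 / 40.9300

0.0139


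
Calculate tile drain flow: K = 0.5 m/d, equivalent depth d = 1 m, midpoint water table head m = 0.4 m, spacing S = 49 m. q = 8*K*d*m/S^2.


q = 8*K*d*m/S^2
q = 8*0.5*1*0.4/49^2
q = 1.6000 / 2401

6.6639e-04 m/d


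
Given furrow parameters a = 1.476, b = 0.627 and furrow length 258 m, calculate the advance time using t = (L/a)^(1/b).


t = (L/a)^(1/b)
t = (258/1.476)^(1/0.627)
t = 174.796748^(1/0.627)

3772.3173 min


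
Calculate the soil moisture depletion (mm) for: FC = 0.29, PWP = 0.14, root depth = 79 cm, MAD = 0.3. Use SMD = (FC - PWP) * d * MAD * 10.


SMD = (FC - PWP) * d * MAD * 10
SMD = (0.29 - 0.14) * 79 * 0.3 * 10
SMD = 0.1500 * 79 * 0.3 * 10

35.5500 mm


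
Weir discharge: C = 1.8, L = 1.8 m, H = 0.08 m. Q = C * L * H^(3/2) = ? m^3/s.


Q = C * L * H^(3/2) = 1.8 * 1.8 * 0.08^1.5 = 1.8 * 1.8 * 0.022627

0.0733 m^3/s


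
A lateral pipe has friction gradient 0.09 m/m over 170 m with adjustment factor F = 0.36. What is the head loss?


hf = J * L * F = 0.09 * 170 * 0.36 = 5.5080 m

5.5080 m


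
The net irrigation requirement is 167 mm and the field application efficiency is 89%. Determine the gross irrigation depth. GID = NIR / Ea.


Ea = 89% = 0.89
GID = NIR / Ea = 167 / 0.89 = 187.6404 mm

187.6404 mm


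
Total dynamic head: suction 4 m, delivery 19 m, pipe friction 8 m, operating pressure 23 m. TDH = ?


TDH = Hs + Hd + hf + Hp = 4 + 19 + 8 + 23 = 54

54 m


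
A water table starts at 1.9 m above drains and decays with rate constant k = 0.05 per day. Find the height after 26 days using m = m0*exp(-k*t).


m = m0 * exp(-k*t)
m = 1.9 * exp(-0.05 * 26)
m = 1.9 * exp(-1.3000)

0.5178 m


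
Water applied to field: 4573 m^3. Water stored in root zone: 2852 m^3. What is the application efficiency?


Ea = V_root / V_field * 100 = 2852 / 4573 * 100 = 62.3661%

62.3661 %


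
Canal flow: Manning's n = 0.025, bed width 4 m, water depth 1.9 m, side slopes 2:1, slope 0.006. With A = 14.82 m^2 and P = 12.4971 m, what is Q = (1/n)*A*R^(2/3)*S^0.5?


R = A/P = 14.82/12.4971 = 1.185875
Q = (1/0.025) * 14.82 * 1.185875^(2/3) * 0.006^0.5

51.4450 m^3/s


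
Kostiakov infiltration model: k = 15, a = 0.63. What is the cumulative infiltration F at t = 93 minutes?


F = k * t^a = 15 * 93^0.63
F = 15 * 17.383782

260.7567 mm


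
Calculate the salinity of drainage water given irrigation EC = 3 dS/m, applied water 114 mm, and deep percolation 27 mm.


EC_dw = EC_iw * D_iw / D_dw
EC_dw = 3 * 114 / 27
EC_dw = 342 / 27

12.6667 dS/m


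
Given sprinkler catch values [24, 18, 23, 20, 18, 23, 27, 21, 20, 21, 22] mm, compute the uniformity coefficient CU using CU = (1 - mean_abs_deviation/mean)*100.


mean = 21.545455 mm
MAD = 2.049587 mm
CU = (1 - 2.049587/21.545455)*100

90.4871 %


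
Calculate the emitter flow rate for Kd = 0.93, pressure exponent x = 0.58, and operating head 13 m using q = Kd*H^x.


q = Kd * H^x = 0.93 * 13^0.58 = 0.93 * 4.426772

4.1169 L/h


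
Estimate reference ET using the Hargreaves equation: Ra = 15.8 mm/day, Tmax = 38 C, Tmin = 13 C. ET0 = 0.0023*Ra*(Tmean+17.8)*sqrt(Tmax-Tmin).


Tmean = (Tmax + Tmin)/2 = (38 + 13)/2 = 25.5
ET0 = 0.0023 * 15.8 * (25.5 + 17.8) * sqrt(38 - 13)
ET0 = 0.0023 * 15.8 * 43.3 * 5.000000

7.8676 mm/day


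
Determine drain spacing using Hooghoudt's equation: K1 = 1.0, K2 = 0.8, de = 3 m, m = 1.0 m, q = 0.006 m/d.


S^2 = 8*K2*de*m/q + 4*K1*m^2/q
S^2 = 8*0.8*3*1.0/0.006 + 4*1.0*1.0^2/0.006
S = sqrt(3866.6667)

62.1825 m


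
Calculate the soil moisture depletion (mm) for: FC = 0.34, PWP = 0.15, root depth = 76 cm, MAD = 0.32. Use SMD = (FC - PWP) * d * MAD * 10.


SMD = (FC - PWP) * d * MAD * 10
SMD = (0.34 - 0.15) * 76 * 0.32 * 10
SMD = 0.1900 * 76 * 0.32 * 10

46.2080 mm


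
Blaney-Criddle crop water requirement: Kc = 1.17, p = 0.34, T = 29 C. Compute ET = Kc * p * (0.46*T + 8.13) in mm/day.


ET = Kc * p * (0.46*T + 8.13)
ET = 1.17 * 0.34 * (0.46*29 + 8.13)
ET = 1.17 * 0.34 * 21.4700

8.5408 mm/day


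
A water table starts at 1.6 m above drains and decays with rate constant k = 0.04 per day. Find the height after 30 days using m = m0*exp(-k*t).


m = m0 * exp(-k*t)
m = 1.6 * exp(-0.04 * 30)
m = 1.6 * exp(-1.2000)

0.4819 m


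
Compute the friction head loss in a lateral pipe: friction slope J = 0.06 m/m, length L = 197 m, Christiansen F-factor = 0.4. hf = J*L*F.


hf = J * L * F = 0.06 * 197 * 0.4 = 4.7280 m

4.7280 m


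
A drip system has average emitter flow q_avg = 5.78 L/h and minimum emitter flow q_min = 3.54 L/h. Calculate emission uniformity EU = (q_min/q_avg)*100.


EU = (q_min/q_avg)*100 = (3.54/5.78)*100 = 61.2457%

61.2457 %


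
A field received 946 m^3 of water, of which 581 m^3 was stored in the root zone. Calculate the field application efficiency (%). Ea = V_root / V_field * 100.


Ea = V_root / V_field * 100 = 581 / 946 * 100 = 61.4165%

61.4165 %


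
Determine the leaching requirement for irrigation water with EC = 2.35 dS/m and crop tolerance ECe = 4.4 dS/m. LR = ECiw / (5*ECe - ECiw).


LR = ECiw / (5*ECe - ECiw)
LR = 2.35 / (5*4.4 - 2.35)
LR = 2.35 / 19.6500

0.1196


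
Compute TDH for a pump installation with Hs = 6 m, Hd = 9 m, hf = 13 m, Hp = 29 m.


TDH = Hs + Hd + hf + Hp = 6 + 9 + 13 + 29 = 57

57 m


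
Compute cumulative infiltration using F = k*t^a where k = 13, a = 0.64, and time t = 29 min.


F = k * t^a = 13 * 29^0.64
F = 13 * 8.628488

112.1703 mm


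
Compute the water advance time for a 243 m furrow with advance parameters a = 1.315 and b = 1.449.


t = (L/a)^(1/b)
t = (243/1.315)^(1/1.449)
t = 184.790875^(1/1.449)

36.6697 min


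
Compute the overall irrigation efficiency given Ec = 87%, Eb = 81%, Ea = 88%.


Ec = 0.87, Eb = 0.81, Ea = 0.88
E = 0.87 * 0.81 * 0.88 * 100 = 62.0136%

62.0136 %


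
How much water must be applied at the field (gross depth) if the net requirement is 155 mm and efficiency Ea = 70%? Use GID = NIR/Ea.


Ea = 70% = 0.7
GID = NIR / Ea = 155 / 0.7 = 221.4286 mm

221.4286 mm


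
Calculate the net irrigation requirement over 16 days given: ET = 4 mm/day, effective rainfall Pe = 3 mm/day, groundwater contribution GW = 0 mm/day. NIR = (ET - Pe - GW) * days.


Daily deficit = ET - Pe - GW = 4 - 3 - 0 = 1 mm/day
NIR = 1 * 16 = 16 mm

16.0000 mm


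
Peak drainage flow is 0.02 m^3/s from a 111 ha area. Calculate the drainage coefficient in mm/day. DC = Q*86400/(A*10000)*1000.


DC = Q * 86400 / (A * 10000) * 1000
DC = 0.02 * 86400 / (111 * 10000) * 1000
DC = 1728000.0000 / 1110000

1.5568 mm/day


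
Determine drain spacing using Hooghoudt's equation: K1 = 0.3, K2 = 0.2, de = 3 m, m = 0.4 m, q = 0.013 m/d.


S^2 = 8*K2*de*m/q + 4*K1*m^2/q
S^2 = 8*0.2*3*0.4/0.013 + 4*0.3*0.4^2/0.013
S = sqrt(162.4615)

12.7460 m


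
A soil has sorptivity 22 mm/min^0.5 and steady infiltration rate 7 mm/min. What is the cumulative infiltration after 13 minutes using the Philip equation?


F = S*sqrt(t) + A*t
F = 22*sqrt(13) + 7*13
F = 22*3.605551 + 91

170.3221 mm


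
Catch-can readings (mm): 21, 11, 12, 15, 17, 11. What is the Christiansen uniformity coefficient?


mean = 14.500000 mm
MAD = 3.166667 mm
CU = (1 - 3.166667/14.500000)*100

78.1609 %


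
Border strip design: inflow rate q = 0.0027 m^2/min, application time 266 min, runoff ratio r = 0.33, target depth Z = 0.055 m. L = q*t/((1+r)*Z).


L = q*t/((1+r)*Z)
L = 0.0027*266/((1+0.33)*0.055)
L = 0.7182/0.07315

9.8182 m


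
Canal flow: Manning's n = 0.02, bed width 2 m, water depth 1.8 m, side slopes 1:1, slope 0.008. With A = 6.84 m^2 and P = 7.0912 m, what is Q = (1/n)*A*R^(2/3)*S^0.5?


R = A/P = 6.84/7.0912 = 0.964576
Q = (1/0.02) * 6.84 * 0.964576^(2/3) * 0.008^0.5

29.8627 m^3/s


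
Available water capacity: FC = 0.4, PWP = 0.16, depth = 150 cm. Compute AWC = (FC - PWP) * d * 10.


AWC = (FC - PWP) * d * 10
AWC = (0.4 - 0.16) * 150 * 10
AWC = 0.2400 * 150 * 10

360.0000 mm


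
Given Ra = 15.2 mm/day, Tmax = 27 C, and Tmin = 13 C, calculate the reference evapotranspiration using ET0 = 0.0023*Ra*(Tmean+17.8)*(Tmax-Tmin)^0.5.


Tmean = (Tmax + Tmin)/2 = (27 + 13)/2 = 20.0
ET0 = 0.0023 * 15.2 * (20.0 + 17.8) * sqrt(27 - 13)
ET0 = 0.0023 * 15.2 * 37.8 * 3.741657

4.9446 mm/day


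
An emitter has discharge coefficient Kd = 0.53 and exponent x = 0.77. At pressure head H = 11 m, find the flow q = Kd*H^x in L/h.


q = Kd * H^x = 0.53 * 11^0.77 = 0.53 * 6.336835

3.3585 L/h


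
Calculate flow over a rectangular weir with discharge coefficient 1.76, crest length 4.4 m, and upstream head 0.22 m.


Q = C * L * H^(3/2) = 1.76 * 4.4 * 0.22^1.5 = 1.76 * 4.4 * 0.103189

0.7991 m^3/s


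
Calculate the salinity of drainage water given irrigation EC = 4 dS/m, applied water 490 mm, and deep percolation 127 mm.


EC_dw = EC_iw * D_iw / D_dw
EC_dw = 4 * 490 / 127
EC_dw = 1960 / 127

15.4331 dS/m


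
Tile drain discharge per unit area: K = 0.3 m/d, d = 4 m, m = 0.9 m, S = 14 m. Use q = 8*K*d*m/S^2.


q = 8*K*d*m/S^2
q = 8*0.3*4*0.9/14^2
q = 8.6400 / 196

0.0441 m/d


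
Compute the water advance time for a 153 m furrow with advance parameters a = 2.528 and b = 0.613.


t = (L/a)^(1/b)
t = (153/2.528)^(1/0.613)
t = 60.522152^(1/0.613)

807.0027 min


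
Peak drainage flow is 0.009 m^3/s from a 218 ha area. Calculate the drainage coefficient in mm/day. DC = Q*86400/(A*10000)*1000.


DC = Q * 86400 / (A * 10000) * 1000
DC = 0.009 * 86400 / (218 * 10000) * 1000
DC = 777600.0000 / 2180000

0.3567 mm/day


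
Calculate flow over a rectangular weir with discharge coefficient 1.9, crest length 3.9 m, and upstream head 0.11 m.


Q = C * L * H^(3/2) = 1.9 * 3.9 * 0.11^1.5 = 1.9 * 3.9 * 0.036483

0.2703 m^3/s


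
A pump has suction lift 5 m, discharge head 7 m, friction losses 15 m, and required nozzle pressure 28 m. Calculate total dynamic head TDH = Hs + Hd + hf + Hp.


TDH = Hs + Hd + hf + Hp = 5 + 7 + 15 + 28 = 55

55 m


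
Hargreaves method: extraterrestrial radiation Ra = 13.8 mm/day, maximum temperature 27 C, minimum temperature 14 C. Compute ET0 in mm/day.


Tmean = (Tmax + Tmin)/2 = (27 + 14)/2 = 20.5
ET0 = 0.0023 * 13.8 * (20.5 + 17.8) * sqrt(27 - 14)
ET0 = 0.0023 * 13.8 * 38.3 * 3.605551

4.3831 mm/day


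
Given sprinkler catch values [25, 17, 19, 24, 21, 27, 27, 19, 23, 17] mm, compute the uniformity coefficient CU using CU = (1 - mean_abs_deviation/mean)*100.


mean = 21.900000 mm
MAD = 3.300000 mm
CU = (1 - 3.300000/21.900000)*100

84.9315 %


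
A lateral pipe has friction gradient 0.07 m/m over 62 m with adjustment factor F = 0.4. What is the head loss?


hf = J * L * F = 0.07 * 62 * 0.4 = 1.7360 m

1.7360 m


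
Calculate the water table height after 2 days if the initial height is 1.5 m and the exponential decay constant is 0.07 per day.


m = m0 * exp(-k*t)
m = 1.5 * exp(-0.07 * 2)
m = 1.5 * exp(-0.1400)

1.3040 m


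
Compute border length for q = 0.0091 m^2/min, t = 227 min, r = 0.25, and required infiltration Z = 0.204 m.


L = q*t/((1+r)*Z)
L = 0.0091*227/((1+0.25)*0.204)
L = 2.0657/0.255

8.1008 m


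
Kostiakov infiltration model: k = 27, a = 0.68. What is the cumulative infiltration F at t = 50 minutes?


F = k * t^a = 27 * 50^0.68
F = 27 * 14.298800

386.0676 mm


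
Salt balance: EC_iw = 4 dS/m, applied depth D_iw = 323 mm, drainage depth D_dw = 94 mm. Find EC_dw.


EC_dw = EC_iw * D_iw / D_dw
EC_dw = 4 * 323 / 94
EC_dw = 1292 / 94

13.7447 dS/m


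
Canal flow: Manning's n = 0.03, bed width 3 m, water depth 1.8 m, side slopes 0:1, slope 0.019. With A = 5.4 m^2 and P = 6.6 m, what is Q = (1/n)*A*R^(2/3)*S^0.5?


R = A/P = 5.4/6.6 = 0.818182
Q = (1/0.03) * 5.4 * 0.818182^(2/3) * 0.019^0.5

21.7045 m^3/s


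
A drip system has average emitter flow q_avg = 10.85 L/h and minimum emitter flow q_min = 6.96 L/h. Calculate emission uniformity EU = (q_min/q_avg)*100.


EU = (q_min/q_avg)*100 = (6.96/10.85)*100 = 64.1475%

64.1475 %


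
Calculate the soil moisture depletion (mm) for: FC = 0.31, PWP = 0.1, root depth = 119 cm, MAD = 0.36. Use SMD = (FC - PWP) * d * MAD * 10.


SMD = (FC - PWP) * d * MAD * 10
SMD = (0.31 - 0.1) * 119 * 0.36 * 10
SMD = 0.2100 * 119 * 0.36 * 10

89.9640 mm


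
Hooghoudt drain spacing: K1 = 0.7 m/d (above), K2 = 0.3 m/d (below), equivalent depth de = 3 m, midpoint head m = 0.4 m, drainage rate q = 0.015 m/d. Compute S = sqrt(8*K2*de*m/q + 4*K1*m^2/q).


S^2 = 8*K2*de*m/q + 4*K1*m^2/q
S^2 = 8*0.3*3*0.4/0.015 + 4*0.7*0.4^2/0.015
S = sqrt(221.8667)

14.8952 m


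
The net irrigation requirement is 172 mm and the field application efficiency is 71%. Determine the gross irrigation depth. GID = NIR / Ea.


Ea = 71% = 0.71
GID = NIR / Ea = 172 / 0.71 = 242.2535 mm

242.2535 mm


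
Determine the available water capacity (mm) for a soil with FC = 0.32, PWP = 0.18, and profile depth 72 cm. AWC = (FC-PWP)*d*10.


AWC = (FC - PWP) * d * 10
AWC = (0.32 - 0.18) * 72 * 10
AWC = 0.1400 * 72 * 10

100.8000 mm


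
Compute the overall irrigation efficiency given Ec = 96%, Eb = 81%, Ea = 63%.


Ec = 0.96, Eb = 0.81, Ea = 0.63
E = 0.96 * 0.81 * 0.63 * 100 = 48.9888%

48.9888 %


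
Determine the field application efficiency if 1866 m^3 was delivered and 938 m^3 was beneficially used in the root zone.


Ea = V_root / V_field * 100 = 938 / 1866 * 100 = 50.2680%

50.2680 %


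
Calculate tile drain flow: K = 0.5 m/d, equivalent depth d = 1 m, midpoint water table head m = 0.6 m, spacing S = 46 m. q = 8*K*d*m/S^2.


q = 8*K*d*m/S^2
q = 8*0.5*1*0.6/46^2
q = 2.4000 / 2116

0.0011 m/d


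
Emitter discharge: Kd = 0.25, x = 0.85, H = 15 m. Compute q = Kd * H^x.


q = Kd * H^x = 0.25 * 15^0.85 = 0.25 * 9.992579

2.4981 L/h


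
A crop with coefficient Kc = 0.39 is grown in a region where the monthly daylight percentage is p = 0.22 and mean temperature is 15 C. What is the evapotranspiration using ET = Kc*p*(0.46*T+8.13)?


ET = Kc * p * (0.46*T + 8.13)
ET = 0.39 * 0.22 * (0.46*15 + 8.13)
ET = 0.39 * 0.22 * 15.0300

1.2896 mm/day


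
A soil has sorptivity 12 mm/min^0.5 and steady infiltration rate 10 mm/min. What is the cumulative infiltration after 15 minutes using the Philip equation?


F = S*sqrt(t) + A*t
F = 12*sqrt(15) + 10*15
F = 12*3.872983 + 150

196.4758 mm


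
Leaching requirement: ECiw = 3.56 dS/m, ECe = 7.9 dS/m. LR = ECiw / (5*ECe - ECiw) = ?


LR = ECiw / (5*ECe - ECiw)
LR = 3.56 / (5*7.9 - 3.56)
LR = 3.56 / 35.9400

0.0991


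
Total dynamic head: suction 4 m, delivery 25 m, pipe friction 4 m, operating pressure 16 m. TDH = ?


TDH = Hs + Hd + hf + Hp = 4 + 25 + 4 + 16 = 49

49 m


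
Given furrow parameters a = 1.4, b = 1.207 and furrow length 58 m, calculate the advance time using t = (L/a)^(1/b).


t = (L/a)^(1/b)
t = (58/1.4)^(1/1.207)
t = 41.428571^(1/1.207)

21.8743 min


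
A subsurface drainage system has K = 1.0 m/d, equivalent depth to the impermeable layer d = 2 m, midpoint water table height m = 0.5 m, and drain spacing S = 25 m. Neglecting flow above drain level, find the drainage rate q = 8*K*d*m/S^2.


q = 8*K*d*m/S^2
q = 8*1.0*2*0.5/25^2
q = 8.0000 / 625

0.0128 m/d


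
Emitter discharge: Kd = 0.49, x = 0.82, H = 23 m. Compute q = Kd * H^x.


q = Kd * H^x = 0.49 * 23^0.82 = 0.49 * 13.080274

6.4093 L/h


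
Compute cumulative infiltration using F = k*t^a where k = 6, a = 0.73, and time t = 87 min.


F = k * t^a = 6 * 87^0.73
F = 6 * 26.052479

156.3149 mm


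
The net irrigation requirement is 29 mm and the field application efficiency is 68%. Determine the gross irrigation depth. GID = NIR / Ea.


Ea = 68% = 0.68
GID = NIR / Ea = 29 / 0.68 = 42.6471 mm

42.6471 mm


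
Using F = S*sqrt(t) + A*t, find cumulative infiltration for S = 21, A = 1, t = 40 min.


F = S*sqrt(t) + A*t
F = 21*sqrt(40) + 1*40
F = 21*6.324555 + 40

172.8157 mm


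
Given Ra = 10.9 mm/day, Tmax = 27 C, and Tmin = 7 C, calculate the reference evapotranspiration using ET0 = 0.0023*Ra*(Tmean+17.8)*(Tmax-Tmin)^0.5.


Tmean = (Tmax + Tmin)/2 = (27 + 7)/2 = 17.0
ET0 = 0.0023 * 10.9 * (17.0 + 17.8) * sqrt(27 - 7)
ET0 = 0.0023 * 10.9 * 34.8 * 4.472136

3.9017 mm/day


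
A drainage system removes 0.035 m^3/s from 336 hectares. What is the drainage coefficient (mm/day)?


DC = Q * 86400 / (A * 10000) * 1000
DC = 0.035 * 86400 / (336 * 10000) * 1000
DC = 3024000.0000 / 3360000

0.9000 mm/day


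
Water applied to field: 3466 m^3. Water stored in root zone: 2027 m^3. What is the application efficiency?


Ea = V_root / V_field * 100 = 2027 / 3466 * 100 = 58.4824%

58.4824 %


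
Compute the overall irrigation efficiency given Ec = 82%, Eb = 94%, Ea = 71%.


Ec = 0.82, Eb = 0.94, Ea = 0.71
E = 0.82 * 0.94 * 0.71 * 100 = 54.7268%

54.7268 %


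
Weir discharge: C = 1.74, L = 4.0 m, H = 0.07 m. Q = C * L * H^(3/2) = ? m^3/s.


Q = C * L * H^(3/2) = 1.74 * 4.0 * 0.07^1.5 = 1.74 * 4.0 * 0.018520

0.1289 m^3/s


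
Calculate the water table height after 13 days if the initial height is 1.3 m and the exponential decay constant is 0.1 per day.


m = m0 * exp(-k*t)
m = 1.3 * exp(-0.1 * 13)
m = 1.3 * exp(-1.3000)

0.3543 m


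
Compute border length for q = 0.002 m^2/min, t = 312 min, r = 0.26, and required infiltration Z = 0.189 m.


L = q*t/((1+r)*Z)
L = 0.002*312/((1+0.26)*0.189)
L = 0.624/0.23814

2.6203 m


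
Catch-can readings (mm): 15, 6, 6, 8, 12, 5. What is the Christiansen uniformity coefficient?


mean = 8.666667 mm
MAD = 3.222222 mm
CU = (1 - 3.222222/8.666667)*100

62.8205 %


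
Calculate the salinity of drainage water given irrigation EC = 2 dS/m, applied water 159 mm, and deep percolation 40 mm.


EC_dw = EC_iw * D_iw / D_dw
EC_dw = 2 * 159 / 40
EC_dw = 318 / 40

7.9500 dS/m


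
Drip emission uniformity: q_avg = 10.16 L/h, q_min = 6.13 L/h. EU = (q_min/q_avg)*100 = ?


EU = (q_min/q_avg)*100 = (6.13/10.16)*100 = 60.3346%

60.3346 %


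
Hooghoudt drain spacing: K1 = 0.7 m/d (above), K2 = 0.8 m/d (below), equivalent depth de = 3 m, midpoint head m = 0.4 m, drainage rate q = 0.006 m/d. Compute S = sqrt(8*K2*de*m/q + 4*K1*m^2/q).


S^2 = 8*K2*de*m/q + 4*K1*m^2/q
S^2 = 8*0.8*3*0.4/0.006 + 4*0.7*0.4^2/0.006
S = sqrt(1354.6667)

36.8058 m


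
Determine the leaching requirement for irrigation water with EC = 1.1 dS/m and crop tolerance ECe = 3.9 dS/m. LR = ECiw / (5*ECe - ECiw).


LR = ECiw / (5*ECe - ECiw)
LR = 1.1 / (5*3.9 - 1.1)
LR = 1.1 / 18.4000

0.0598


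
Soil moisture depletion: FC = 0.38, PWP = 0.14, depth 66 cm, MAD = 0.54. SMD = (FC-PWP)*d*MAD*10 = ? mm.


SMD = (FC - PWP) * d * MAD * 10
SMD = (0.38 - 0.14) * 66 * 0.54 * 10
SMD = 0.2400 * 66 * 0.54 * 10

85.5360 mm


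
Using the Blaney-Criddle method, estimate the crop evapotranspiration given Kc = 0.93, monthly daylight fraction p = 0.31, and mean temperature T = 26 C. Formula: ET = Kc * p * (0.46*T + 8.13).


ET = Kc * p * (0.46*T + 8.13)
ET = 0.93 * 0.31 * (0.46*26 + 8.13)
ET = 0.93 * 0.31 * 20.0900

5.7919 mm/day


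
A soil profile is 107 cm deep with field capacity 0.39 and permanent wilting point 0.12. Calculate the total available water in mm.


AWC = (FC - PWP) * d * 10
AWC = (0.39 - 0.12) * 107 * 10
AWC = 0.2700 * 107 * 10

288.9000 mm


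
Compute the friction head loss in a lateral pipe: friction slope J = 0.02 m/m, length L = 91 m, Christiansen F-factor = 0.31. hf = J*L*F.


hf = J * L * F = 0.02 * 91 * 0.31 = 0.5642 m

0.5642 m


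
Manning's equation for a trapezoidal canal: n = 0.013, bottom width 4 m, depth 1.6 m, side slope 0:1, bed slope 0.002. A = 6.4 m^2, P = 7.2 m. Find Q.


R = A/P = 6.4/7.2 = 0.888889
Q = (1/0.013) * 6.4 * 0.888889^(2/3) * 0.002^0.5

20.3540 m^3/s


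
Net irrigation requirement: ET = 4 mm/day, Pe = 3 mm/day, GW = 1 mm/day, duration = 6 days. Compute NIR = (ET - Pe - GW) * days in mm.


Daily deficit = ET - Pe - GW = 4 - 3 - 1 = 0 mm/day
NIR = 0 * 6 = 0 mm

0 mm


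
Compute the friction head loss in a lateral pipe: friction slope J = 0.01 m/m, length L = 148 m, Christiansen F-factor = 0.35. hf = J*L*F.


hf = J * L * F = 0.01 * 148 * 0.35 = 0.5180 m

0.5180 m


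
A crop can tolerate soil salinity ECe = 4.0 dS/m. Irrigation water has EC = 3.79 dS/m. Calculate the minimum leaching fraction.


LR = ECiw / (5*ECe - ECiw)
LR = 3.79 / (5*4.0 - 3.79)
LR = 3.79 / 16.2100

0.2338


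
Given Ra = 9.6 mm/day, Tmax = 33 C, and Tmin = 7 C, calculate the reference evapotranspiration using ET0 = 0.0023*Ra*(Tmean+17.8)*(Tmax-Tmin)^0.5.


Tmean = (Tmax + Tmin)/2 = (33 + 7)/2 = 20.0
ET0 = 0.0023 * 9.6 * (20.0 + 17.8) * sqrt(33 - 7)
ET0 = 0.0023 * 9.6 * 37.8 * 5.099020

4.2558 mm/day


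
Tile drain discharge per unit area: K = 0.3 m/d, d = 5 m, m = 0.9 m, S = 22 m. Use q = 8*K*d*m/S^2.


q = 8*K*d*m/S^2
q = 8*0.3*5*0.9/22^2
q = 10.8000 / 484

0.0223 m/d


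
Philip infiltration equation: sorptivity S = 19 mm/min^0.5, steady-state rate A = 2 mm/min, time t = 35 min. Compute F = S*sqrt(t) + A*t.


F = S*sqrt(t) + A*t
F = 19*sqrt(35) + 2*35
F = 19*5.916080 + 70

182.4055 mm


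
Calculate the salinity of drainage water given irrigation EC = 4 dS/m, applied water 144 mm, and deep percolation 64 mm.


EC_dw = EC_iw * D_iw / D_dw
EC_dw = 4 * 144 / 64
EC_dw = 576 / 64

9.0000 dS/m


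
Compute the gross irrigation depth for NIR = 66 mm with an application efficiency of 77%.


Ea = 77% = 0.77
GID = NIR / Ea = 66 / 0.77 = 85.7143 mm

85.7143 mm


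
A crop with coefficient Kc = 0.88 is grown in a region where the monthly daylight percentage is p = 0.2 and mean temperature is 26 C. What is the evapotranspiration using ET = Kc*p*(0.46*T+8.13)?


ET = Kc * p * (0.46*T + 8.13)
ET = 0.88 * 0.2 * (0.46*26 + 8.13)
ET = 0.88 * 0.2 * 20.0900

3.5358 mm/day


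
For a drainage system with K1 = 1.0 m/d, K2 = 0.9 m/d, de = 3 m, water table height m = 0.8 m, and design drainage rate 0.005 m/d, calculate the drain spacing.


S^2 = 8*K2*de*m/q + 4*K1*m^2/q
S^2 = 8*0.9*3*0.8/0.005 + 4*1.0*0.8^2/0.005
S = sqrt(3968.0000)

62.9921 m


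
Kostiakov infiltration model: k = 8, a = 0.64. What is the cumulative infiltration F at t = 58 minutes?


F = k * t^a = 8 * 58^0.64
F = 8 * 13.446025

107.5682 mm


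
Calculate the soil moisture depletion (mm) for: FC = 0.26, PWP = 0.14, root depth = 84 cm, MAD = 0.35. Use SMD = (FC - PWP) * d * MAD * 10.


SMD = (FC - PWP) * d * MAD * 10
SMD = (0.26 - 0.14) * 84 * 0.35 * 10
SMD = 0.1200 * 84 * 0.35 * 10

35.2800 mm


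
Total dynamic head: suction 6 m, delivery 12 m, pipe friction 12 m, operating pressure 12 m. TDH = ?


TDH = Hs + Hd + hf + Hp = 6 + 12 + 12 + 12 = 42

42 m


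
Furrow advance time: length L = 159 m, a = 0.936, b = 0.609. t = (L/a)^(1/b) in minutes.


t = (L/a)^(1/b)
t = (159/0.936)^(1/0.609)
t = 169.871795^(1/0.609)

4591.3426 min


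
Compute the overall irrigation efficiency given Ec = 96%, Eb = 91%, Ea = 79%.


Ec = 0.96, Eb = 0.91, Ea = 0.79
E = 0.96 * 0.91 * 0.79 * 100 = 69.0144%

69.0144 %


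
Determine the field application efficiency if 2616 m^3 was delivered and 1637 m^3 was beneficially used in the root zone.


Ea = V_root / V_field * 100 = 1637 / 2616 * 100 = 62.5765%

62.5765 %


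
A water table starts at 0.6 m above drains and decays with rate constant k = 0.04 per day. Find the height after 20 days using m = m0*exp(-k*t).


m = m0 * exp(-k*t)
m = 0.6 * exp(-0.04 * 20)
m = 0.6 * exp(-0.8000)

0.2696 m


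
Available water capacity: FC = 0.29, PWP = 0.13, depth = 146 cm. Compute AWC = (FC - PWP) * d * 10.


AWC = (FC - PWP) * d * 10
AWC = (0.29 - 0.13) * 146 * 10
AWC = 0.1600 * 146 * 10

233.6000 mm


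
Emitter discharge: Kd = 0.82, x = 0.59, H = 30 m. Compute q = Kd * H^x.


q = Kd * H^x = 0.82 * 30^0.59 = 0.82 * 7.438777

6.0998 L/h


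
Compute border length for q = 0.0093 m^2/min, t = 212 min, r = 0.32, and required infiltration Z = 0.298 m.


L = q*t/((1+r)*Z)
L = 0.0093*212/((1+0.32)*0.298)
L = 1.9716/0.39336

5.0122 m


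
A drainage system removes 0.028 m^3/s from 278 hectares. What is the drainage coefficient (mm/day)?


DC = Q * 86400 / (A * 10000) * 1000
DC = 0.028 * 86400 / (278 * 10000) * 1000
DC = 2419200.0000 / 2780000

0.8702 mm/day


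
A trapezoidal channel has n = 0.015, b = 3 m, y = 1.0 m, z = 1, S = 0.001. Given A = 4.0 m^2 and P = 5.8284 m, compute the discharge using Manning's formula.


R = A/P = 4.0/5.8284 = 0.686295
Q = (1/0.015) * 4.0 * 0.686295^(2/3) * 0.001^0.5

6.5611 m^3/s


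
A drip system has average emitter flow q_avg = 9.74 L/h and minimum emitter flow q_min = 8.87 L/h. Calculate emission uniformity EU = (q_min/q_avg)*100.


EU = (q_min/q_avg)*100 = (8.87/9.74)*100 = 91.0678%

91.0678 %


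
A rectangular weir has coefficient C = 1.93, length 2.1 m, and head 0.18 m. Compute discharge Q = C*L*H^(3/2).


Q = C * L * H^(3/2) = 1.93 * 2.1 * 0.18^1.5 = 1.93 * 2.1 * 0.076368

0.3095 m^3/s


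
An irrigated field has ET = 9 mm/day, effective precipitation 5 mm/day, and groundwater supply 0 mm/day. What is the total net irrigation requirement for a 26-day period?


Daily deficit = ET - Pe - GW = 9 - 5 - 0 = 4 mm/day
NIR = 4 * 26 = 104 mm

104.0000 mm


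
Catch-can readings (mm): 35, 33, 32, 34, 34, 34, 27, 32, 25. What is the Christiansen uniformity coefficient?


mean = 31.777778 mm
MAD = 2.567901 mm
CU = (1 - 2.567901/31.777778)*100

91.9192 %


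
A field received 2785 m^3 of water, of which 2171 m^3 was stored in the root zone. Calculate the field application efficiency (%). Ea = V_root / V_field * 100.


Ea = V_root / V_field * 100 = 2171 / 2785 * 100 = 77.9533%

77.9533 %


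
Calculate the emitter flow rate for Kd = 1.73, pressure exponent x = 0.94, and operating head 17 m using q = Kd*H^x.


q = Kd * H^x = 1.73 * 17^0.94 = 1.73 * 14.342405

24.8124 L/h


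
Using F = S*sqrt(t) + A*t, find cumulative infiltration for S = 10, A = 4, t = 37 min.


F = S*sqrt(t) + A*t
F = 10*sqrt(37) + 4*37
F = 10*6.082763 + 148

208.8276 mm


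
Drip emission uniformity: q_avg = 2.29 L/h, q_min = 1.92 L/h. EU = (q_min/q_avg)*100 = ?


EU = (q_min/q_avg)*100 = (1.92/2.29)*100 = 83.8428%

83.8428 %


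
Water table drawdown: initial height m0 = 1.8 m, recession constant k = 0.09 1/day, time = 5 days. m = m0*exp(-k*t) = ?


m = m0 * exp(-k*t)
m = 1.8 * exp(-0.09 * 5)
m = 1.8 * exp(-0.4500)

1.1477 m


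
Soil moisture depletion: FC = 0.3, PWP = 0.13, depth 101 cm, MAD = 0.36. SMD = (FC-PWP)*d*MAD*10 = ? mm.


SMD = (FC - PWP) * d * MAD * 10
SMD = (0.3 - 0.13) * 101 * 0.36 * 10
SMD = 0.1700 * 101 * 0.36 * 10

61.8120 mm


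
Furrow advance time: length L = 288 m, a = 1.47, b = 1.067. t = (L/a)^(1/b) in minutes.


t = (L/a)^(1/b)
t = (288/1.47)^(1/1.067)
t = 195.918367^(1/1.067)

140.6531 min


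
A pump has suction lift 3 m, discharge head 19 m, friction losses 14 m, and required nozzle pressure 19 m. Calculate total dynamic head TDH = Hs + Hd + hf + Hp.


TDH = Hs + Hd + hf + Hp = 3 + 19 + 14 + 19 = 55

55 m


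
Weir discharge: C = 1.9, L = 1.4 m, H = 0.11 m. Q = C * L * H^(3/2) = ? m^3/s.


Q = C * L * H^(3/2) = 1.9 * 1.4 * 0.11^1.5 = 1.9 * 1.4 * 0.036483

0.0970 m^3/s


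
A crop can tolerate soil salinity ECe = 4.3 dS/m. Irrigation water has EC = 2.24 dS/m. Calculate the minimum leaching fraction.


LR = ECiw / (5*ECe - ECiw)
LR = 2.24 / (5*4.3 - 2.24)
LR = 2.24 / 19.2600

0.1163
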